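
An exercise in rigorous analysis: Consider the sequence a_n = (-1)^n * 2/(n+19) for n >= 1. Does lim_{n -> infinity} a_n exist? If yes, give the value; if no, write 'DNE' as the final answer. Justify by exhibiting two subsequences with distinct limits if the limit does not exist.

Examine the behaviour of a_n along subsequences.
Even-n subsequence a_{2k} = 2/(2k+19) -> 0. Odd-n subsequence a_{2k+1} = -2/(2k+20) -> 0. Both tend to 0, which suggests the limit is 0; verify directly.
|a_n - 0| = 2/(n+19) < 2/n for every n >= 1.
Given epsilon > 0, choose a positive integer N > 2/epsilon. Then for all n >= N, |a_n| < 2/n <= 2/N < epsilon.
So by the definition of the limit, lim a_n exists and equals 0.

0


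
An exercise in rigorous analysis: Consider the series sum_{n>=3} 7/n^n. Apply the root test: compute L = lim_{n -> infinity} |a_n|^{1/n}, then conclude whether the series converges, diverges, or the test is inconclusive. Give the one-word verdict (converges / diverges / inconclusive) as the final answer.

Let a_n denote the general term. Form |a_n|^(1/n) and simplify:
|a_n|^(1/n) = 7^(1/n)/n
Take the limit as n -> infinity: L = 0.
Since L = 0 < 1, the root test implies convergence.

converges


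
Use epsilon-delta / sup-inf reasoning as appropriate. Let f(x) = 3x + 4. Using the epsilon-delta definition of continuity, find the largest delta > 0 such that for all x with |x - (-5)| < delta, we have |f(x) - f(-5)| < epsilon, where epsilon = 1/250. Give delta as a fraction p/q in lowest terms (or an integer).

We compute f(-5) = 3*(-5) + 4 = -11.
|f(x) - f(-5)| = |3x + 4 - (-11)| = |3(x - (-5))| = 3|x - (-5)|.
We need 3|x - (-5)| < 1/250, i.e. |x - (-5)| < 1/250 / 3 = 1/750.
So any delta <= 1/750 works. Conversely, if delta > 1/750, then x = -5 + 1/750 satisfies |x - (-5)| = 1/750 < delta but |f(x) - f(-5)| = 3 * 1/750 = 1/250, which is not < 1/250; so no larger delta works.
Hence the largest such delta is 1/750.

1/750


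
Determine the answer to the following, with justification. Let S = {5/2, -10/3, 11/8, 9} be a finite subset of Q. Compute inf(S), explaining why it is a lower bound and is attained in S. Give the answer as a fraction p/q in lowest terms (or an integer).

S is finite, so inf(S) = min(S).
Sorted increasing:
-10/3, 11/8, 5/2, 9
The extremum is -10/3.
For every x in S, x >= -10/3. And -10/3 is in S, so it is attained.
Therefore inf(S) = -10/3.

-10/3


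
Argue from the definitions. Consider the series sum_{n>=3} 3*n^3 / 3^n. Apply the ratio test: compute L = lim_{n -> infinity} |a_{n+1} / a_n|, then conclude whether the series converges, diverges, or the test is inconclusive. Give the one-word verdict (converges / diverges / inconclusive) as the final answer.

Let a_n denote the general term. Form the ratio a_{n+1}/a_n and simplify:
a_{n+1}/a_n = (n + 1)^3/(3*n^3)
Take the limit as n -> infinity: L = 1/3.
Since L = 1/3 < 1, the ratio test implies the series converges.

converges


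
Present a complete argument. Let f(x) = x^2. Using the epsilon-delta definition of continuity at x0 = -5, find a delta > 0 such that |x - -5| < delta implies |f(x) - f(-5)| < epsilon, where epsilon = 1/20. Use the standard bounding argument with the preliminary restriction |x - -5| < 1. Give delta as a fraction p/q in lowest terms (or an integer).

Factor: |x^2 - (-5)^2| = |x - -5| * |x + -5|.
Impose |x - -5| < 1 first. Then |x + -5| = |(x - -5) + 2*(-5)| <= |x - -5| + 2*|-5| < 1 + 10 = 11.
So |x^2 - (-5)^2| < delta * 11.
We need delta * 11 <= 1/20, i.e. delta <= 1/20/11 = 1/220.
Since 1/220 < 1, this is tighter than 1; take delta = 1/220.
So delta = 1/220 works.

1/220


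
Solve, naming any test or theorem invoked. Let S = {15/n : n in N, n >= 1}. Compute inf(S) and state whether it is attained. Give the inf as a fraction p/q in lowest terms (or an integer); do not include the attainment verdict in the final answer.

Analysis:
- Values: 15, 15/2, 5, 15/4, ... strictly decreasing.
- The maximum is 15 (n=1); sup = 15 (attained).
- The set is bounded below by 0; 15/n -> 0 so 0 is the greatest lower bound.
- 0 is not in the set, so inf = 0 is not attained.
Conclusion: inf(S) = 0, not attained in S.

0


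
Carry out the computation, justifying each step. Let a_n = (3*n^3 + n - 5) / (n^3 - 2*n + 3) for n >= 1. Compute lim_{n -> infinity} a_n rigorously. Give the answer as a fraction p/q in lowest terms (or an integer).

Divide numerator and denominator by n^3, the highest power:
numerator / n^3 = 3 + n^(-2) - 5/n^3
denominator / n^3 = 1 - 2/n^2 + 3/n^3
As n -> infinity, all terms of the form c/n^k (k >= 1) tend to 0.
So numerator / n^3 -> 3 and denominator / n^3 -> 1.
Therefore lim a_n = 3.

3


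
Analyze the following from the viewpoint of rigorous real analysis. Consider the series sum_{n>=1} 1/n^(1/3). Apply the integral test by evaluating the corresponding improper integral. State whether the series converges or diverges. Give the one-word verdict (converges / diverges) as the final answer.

Let f(x) = x^(-1/3). Then f is positive, continuous, and decreasing on [1, infinity), so the integral test applies.
Compute the improper integral int_{1}^infinity f(x) dx:
  antiderivative F(x) = 3*x^(2/3)/2.
  As x -> infinity, F(x) -> infinity (since p = 1/3 < 1).
  So the integral diverges. By the integral test, the series diverges.

diverges


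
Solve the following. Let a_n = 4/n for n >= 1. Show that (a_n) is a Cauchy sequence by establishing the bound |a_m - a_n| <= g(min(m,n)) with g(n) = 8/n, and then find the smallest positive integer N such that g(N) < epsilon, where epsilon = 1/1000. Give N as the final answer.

For any m, n >= 1, by the triangle inequality:
|a_m - a_n| = |4/m - 4/n| <= 4*1/m + 4*1/n <= 8/min(m,n).
So g(n) = 8/n bounds the Cauchy difference. Since g(n) -> 0, (a_n) is Cauchy.
Now solve g(N) < 1/1000: 8/N < 1/1000 <=> N > 8 / (1/1000) = 8000.
The smallest integer strictly greater than 8000 is N = 8001.
Check: g(8001) = 8/8001 = 8/8001 < 1/1000; g(8000) = 1/1000 >= 1/1000. So N = 8001.

8001


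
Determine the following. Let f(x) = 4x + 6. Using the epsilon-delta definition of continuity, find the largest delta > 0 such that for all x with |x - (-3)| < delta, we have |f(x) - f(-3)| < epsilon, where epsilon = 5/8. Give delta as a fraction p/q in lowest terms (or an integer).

We compute f(-3) = 4*(-3) + 6 = -6.
|f(x) - f(-3)| = |4x + 6 - (-6)| = |4(x - (-3))| = 4|x - (-3)|.
We need 4|x - (-3)| < 5/8, i.e. |x - (-3)| < 5/8 / 4 = 5/32.
So any delta <= 5/32 works. Conversely, if delta > 5/32, then x = -3 + 5/32 satisfies |x - (-3)| = 5/32 < delta but |f(x) - f(-3)| = 4 * 5/32 = 5/8, which is not < 5/8; so no larger delta works.
Hence the largest such delta is 5/32.

5/32


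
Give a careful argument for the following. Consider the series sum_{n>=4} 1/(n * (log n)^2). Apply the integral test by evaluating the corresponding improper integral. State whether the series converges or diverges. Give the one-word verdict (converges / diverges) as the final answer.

Let f(x) = 1/(x*log(x)^2). Then f is positive, continuous, and decreasing on [4, infinity), so the integral test applies.
Compute the improper integral int_{4}^infinity f(x) dx:
  antiderivative F(x) = -1/log(x).
  F(x) -> 0 as x -> infinity.  int = 0 - F(4) = 1/log(4) < infinity. By the integral test, the series converges.

converges


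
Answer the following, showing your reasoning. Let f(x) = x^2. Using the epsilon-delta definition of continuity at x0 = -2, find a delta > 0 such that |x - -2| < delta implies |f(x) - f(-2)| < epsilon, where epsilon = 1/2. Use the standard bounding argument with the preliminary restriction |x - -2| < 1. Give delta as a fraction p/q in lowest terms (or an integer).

Factor: |x^2 - (-2)^2| = |x - -2| * |x + -2|.
Impose |x - -2| < 1 first. Then |x + -2| = |(x - -2) + 2*(-2)| <= |x - -2| + 2*|-2| < 1 + 4 = 5.
So |x^2 - (-2)^2| < delta * 5.
We need delta * 5 <= 1/2, i.e. delta <= 1/2/5 = 1/10.
Since 1/10 < 1, this is tighter than 1; take delta = 1/10.
So delta = 1/10 works.

1/10


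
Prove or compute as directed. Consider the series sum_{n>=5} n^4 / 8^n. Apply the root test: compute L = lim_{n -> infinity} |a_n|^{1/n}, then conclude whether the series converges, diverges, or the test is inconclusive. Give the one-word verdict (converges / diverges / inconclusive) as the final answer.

Let a_n denote the general term. Form |a_n|^(1/n) and simplify:
|a_n|^(1/n) = n^(4/n)/8
Take the limit as n -> infinity: L = 1/8.
Since L = 1/8 < 1, the root test implies convergence.

converges


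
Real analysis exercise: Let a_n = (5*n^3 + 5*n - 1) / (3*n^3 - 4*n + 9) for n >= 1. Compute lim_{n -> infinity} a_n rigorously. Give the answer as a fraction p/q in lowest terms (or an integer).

Divide numerator and denominator by n^3, the highest power:
numerator / n^3 = 5 + 5/n^2 - 1/n^3
denominator / n^3 = 3 - 4/n^2 + 9/n^3
As n -> infinity, all terms of the form c/n^k (k >= 1) tend to 0.
So numerator / n^3 -> 5 and denominator / n^3 -> 3.
Therefore lim a_n = 5/3.

5/3


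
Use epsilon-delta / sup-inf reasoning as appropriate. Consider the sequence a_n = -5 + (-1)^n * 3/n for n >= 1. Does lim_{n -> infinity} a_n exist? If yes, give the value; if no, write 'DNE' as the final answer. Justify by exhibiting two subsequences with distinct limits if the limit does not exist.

Examine the behaviour of a_n along subsequences.
Even-n subsequence a_{2k} = -5 + 3/(2k) -> -5. Odd-n subsequence a_{2k+1} = -5 - 3/(2k+1) -> -5. Both tend to -5, which suggests the limit is -5; verify directly.
|a_n - (-5)| = |(-1)^n * 3/n| = 3/n for every n >= 1.
Given epsilon > 0, choose a positive integer N > 3/epsilon. Then for all n >= N, |a_n - (-5)| = 3/n <= 3/N < epsilon.
So by the definition of the limit, lim a_n exists and equals -5.

-5


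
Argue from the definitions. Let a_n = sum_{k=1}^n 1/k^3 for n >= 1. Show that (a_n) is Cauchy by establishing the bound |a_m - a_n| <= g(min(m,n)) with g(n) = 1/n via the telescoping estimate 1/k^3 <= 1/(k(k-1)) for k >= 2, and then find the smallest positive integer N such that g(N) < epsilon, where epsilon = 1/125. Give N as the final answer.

For m > n >= 1: |a_m - a_n| = sum_{k=n+1}^m 1/k^3.
Use 1/k^3 <= 1/(k(k-1)) = 1/(k-1) - 1/k for k >= 2 (which holds since k^3 >= k^2 >= k(k-1) for k >= 2):
sum_{k=n+1}^m 1/k^3 <= sum_{k=n+1}^m (1/(k-1) - 1/k) = 1/n - 1/m <= 1/n.
By symmetry the same bound holds with n,m swapped, so |a_m - a_n| <= 1/min(m,n) = g(min(m,n)). Since g(n) -> 0, (a_n) is Cauchy.
Now solve g(N) < 1/125: 1/N < 1/125 <=> N > 1/(1/125) = 125.
The smallest integer strictly greater than 125 is N = 126.
Check: g(126) = 1/126 < 1/125; g(125) = 1/125 >= 1/125. So N = 126.

126


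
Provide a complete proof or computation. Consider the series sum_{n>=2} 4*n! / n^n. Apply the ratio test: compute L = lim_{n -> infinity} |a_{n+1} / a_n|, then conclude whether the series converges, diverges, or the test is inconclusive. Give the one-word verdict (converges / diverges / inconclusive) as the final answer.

Let a_n denote the general term. Form the ratio a_{n+1}/a_n and simplify:
a_{n+1}/a_n = (n/(n + 1))^n
Take the limit as n -> infinity: L = exp(-1).
Since L = exp(-1) < 1, the ratio test implies the series converges.

converges


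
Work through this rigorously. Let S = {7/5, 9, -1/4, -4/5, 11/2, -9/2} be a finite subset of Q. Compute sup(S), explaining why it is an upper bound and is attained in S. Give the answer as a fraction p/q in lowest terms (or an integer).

S is finite, so sup(S) = max(S).
Sorted decreasing:
9, 11/2, 7/5, -1/4, -4/5, -9/2
The extremum is 9.
For every x in S, x <= 9. And 9 is in S, so it is attained.
Therefore sup(S) = 9.

9


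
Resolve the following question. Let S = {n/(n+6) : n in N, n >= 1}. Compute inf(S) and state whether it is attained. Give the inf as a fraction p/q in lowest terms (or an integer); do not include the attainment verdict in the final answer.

Analysis:
- Values: 1/7, 1/4, 1/3, 2/5, ... strictly increasing.
- Minimum is 1/7 (n=1); inf = 1/7 (attained).
- n/(n+6) = 1 - 6/(n+6) -> 1 from below as n -> infinity, and never equals 1.
- So sup = 1 (not attained).
Conclusion: inf(S) = 1/7, attained in S.

1/7


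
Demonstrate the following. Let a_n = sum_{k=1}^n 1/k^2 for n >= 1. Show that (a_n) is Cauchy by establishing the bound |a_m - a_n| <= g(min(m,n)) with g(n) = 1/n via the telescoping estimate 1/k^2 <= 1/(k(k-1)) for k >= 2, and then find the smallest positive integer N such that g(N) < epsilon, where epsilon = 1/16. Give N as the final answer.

For m > n >= 1: |a_m - a_n| = sum_{k=n+1}^m 1/k^2.
Use 1/k^2 <= 1/(k(k-1)) = 1/(k-1) - 1/k for k >= 2:
sum_{k=n+1}^m 1/k^2 <= sum_{k=n+1}^m (1/(k-1) - 1/k) = 1/n - 1/m <= 1/n.
By symmetry the same bound holds with n,m swapped, so |a_m - a_n| <= 1/min(m,n) = g(min(m,n)). Since g(n) -> 0, (a_n) is Cauchy.
Now solve g(N) < 1/16: 1/N < 1/16 <=> N > 1/(1/16) = 16.
The smallest integer strictly greater than 16 is N = 17.
Check: g(17) = 1/17 < 1/16; g(16) = 1/16 >= 1/16. So N = 17.

17


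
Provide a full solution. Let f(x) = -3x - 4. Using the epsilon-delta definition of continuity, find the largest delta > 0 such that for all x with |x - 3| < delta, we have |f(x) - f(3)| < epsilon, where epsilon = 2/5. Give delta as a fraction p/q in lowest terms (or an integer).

We compute f(3) = -3*(3) - 4 = -13.
|f(x) - f(3)| = |-3x - 4 - (-13)| = |-3(x - 3)| = 3|x - 3|.
We need 3|x - 3| < 2/5, i.e. |x - 3| < 2/5 / 3 = 2/15.
So any delta <= 2/15 works. Conversely, if delta > 2/15, then x = 3 + 2/15 satisfies |x - 3| = 2/15 < delta but |f(x) - f(3)| = 3 * 2/15 = 2/5, which is not < 2/5; so no larger delta works.
Hence the largest such delta is 2/15.

2/15


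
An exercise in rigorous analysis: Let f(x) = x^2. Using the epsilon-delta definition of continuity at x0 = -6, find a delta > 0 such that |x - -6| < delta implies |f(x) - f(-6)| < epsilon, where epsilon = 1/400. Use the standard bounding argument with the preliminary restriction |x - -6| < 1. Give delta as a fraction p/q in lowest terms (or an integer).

Factor: |x^2 - (-6)^2| = |x - -6| * |x + -6|.
Impose |x - -6| < 1 first. Then |x + -6| = |(x - -6) + 2*(-6)| <= |x - -6| + 2*|-6| < 1 + 12 = 13.
So |x^2 - (-6)^2| < delta * 13.
We need delta * 13 <= 1/400, i.e. delta <= 1/400/13 = 1/5200.
Since 1/5200 < 1, this is tighter than 1; take delta = 1/5200.
So delta = 1/5200 works.

1/5200


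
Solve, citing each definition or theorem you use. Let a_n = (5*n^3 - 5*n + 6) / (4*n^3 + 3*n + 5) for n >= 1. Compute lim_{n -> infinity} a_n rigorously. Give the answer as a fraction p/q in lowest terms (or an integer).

Divide numerator and denominator by n^3, the highest power:
numerator / n^3 = 5 - 5/n^2 + 6/n^3
denominator / n^3 = 4 + 3/n^2 + 5/n^3
As n -> infinity, all terms of the form c/n^k (k >= 1) tend to 0.
So numerator / n^3 -> 5 and denominator / n^3 -> 4.
Therefore lim a_n = 5/4.

5/4


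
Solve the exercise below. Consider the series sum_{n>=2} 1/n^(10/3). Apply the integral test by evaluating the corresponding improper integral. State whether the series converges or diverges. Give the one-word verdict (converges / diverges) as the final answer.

Let f(x) = x^(-10/3). Then f is positive, continuous, and decreasing on [2, infinity), so the integral test applies.
Compute the improper integral int_{2}^infinity f(x) dx:
  antiderivative F(x) = -3/(7*x^(7/3)).
  As x -> infinity, F(x) -> 0 (since p = 10/3 > 1).
  So int = F(infinity) - F(2) = 0 - (-3*2^(2/3)/56) = 3*2^(2/3)/56.
  Finite, so by the integral test, the series converges.

converges


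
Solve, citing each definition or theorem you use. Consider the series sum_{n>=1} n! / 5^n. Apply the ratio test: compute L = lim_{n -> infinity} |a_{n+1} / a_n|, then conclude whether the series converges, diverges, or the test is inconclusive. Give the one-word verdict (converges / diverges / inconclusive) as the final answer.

Let a_n denote the general term. Form the ratio a_{n+1}/a_n and simplify:
a_{n+1}/a_n = n/5 + 1/5
Take the limit as n -> infinity: L = infinity.
Since L = infinity > 1 (or L = infinity), the ratio test implies the series diverges.

diverges


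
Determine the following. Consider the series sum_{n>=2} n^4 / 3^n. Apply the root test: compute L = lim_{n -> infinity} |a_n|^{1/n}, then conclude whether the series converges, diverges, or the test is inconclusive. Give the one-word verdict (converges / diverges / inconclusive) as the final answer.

Let a_n denote the general term. Form |a_n|^(1/n) and simplify:
|a_n|^(1/n) = n^(4/n)/3
Take the limit as n -> infinity: L = 1/3.
Since L = 1/3 < 1, the root test implies convergence.

converges


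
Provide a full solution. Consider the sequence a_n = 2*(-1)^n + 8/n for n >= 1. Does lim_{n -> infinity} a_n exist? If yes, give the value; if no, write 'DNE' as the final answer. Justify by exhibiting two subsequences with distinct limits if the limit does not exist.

Examine the behaviour of a_n along subsequences.
a_{2k} = 2 + 8/(2k) -> 2. a_{2k+1} = -2 + 8/(2k+1) -> -2.
Since these two subsequential limits are 2 and -2, distinct, the full sequence cannot converge (a convergent sequence has all subsequences tending to the same limit). So lim a_n does not exist.

DNE


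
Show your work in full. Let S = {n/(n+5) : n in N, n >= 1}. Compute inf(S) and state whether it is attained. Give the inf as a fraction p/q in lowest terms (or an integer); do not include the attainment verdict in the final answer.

Analysis:
- Values: 1/6, 2/7, 3/8, 4/9, ... strictly increasing.
- Minimum is 1/6 (n=1); inf = 1/6 (attained).
- n/(n+5) = 1 - 5/(n+5) -> 1 from below as n -> infinity, and never equals 1.
- So sup = 1 (not attained).
Conclusion: inf(S) = 1/6, attained in S.

1/6


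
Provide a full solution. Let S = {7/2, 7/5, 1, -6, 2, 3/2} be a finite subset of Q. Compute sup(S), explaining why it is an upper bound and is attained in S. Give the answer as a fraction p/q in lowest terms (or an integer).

S is finite, so sup(S) = max(S).
Sorted decreasing:
7/2, 2, 3/2, 7/5, 1, -6
The extremum is 7/2.
For every x in S, x <= 7/2. And 7/2 is in S, so it is attained.
Therefore sup(S) = 7/2.

7/2


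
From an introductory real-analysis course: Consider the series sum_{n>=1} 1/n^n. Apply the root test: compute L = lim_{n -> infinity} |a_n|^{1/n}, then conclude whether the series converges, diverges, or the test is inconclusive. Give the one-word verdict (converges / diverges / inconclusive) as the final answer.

Let a_n denote the general term. Form |a_n|^(1/n) and simplify:
|a_n|^(1/n) = 1/n
Take the limit as n -> infinity: L = 0.
Since L = 0 < 1, the root test implies convergence.

converges


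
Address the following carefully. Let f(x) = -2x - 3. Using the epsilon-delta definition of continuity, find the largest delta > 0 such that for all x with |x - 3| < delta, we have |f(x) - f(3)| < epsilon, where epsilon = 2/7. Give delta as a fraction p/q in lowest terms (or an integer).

We compute f(3) = -2*(3) - 3 = -9.
|f(x) - f(3)| = |-2x - 3 - (-9)| = |-2(x - 3)| = 2|x - 3|.
We need 2|x - 3| < 2/7, i.e. |x - 3| < 2/7 / 2 = 1/7.
So any delta <= 1/7 works. Conversely, if delta > 1/7, then x = 3 + 1/7 satisfies |x - 3| = 1/7 < delta but |f(x) - f(3)| = 2 * 1/7 = 2/7, which is not < 2/7; so no larger delta works.
Hence the largest such delta is 1/7.

1/7


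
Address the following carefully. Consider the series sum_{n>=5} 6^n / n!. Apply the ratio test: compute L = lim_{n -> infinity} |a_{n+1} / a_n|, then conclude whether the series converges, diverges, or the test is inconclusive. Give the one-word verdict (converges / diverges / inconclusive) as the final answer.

Let a_n denote the general term. Form the ratio a_{n+1}/a_n and simplify:
a_{n+1}/a_n = 6/(n + 1)
Take the limit as n -> infinity: L = 0.
Since L = 0 < 1, the ratio test implies the series converges.

converges


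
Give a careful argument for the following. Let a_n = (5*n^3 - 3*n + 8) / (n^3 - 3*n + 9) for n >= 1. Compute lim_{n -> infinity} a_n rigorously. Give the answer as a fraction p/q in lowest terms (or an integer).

Divide numerator and denominator by n^3, the highest power:
numerator / n^3 = 5 - 3/n^2 + 8/n^3
denominator / n^3 = 1 - 3/n^2 + 9/n^3
As n -> infinity, all terms of the form c/n^k (k >= 1) tend to 0.
So numerator / n^3 -> 5 and denominator / n^3 -> 1.
Therefore lim a_n = 5.

5


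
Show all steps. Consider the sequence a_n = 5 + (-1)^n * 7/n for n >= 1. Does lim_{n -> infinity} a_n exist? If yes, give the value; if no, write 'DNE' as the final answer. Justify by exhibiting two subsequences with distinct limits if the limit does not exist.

Examine the behaviour of a_n along subsequences.
Even-n subsequence a_{2k} = 5 + 7/(2k) -> 5. Odd-n subsequence a_{2k+1} = 5 - 7/(2k+1) -> 5. Both tend to 5, which suggests the limit is 5; verify directly.
|a_n - 5| = |(-1)^n * 7/n| = 7/n for every n >= 1.
Given epsilon > 0, choose a positive integer N > 7/epsilon. Then for all n >= N, |a_n - 5| = 7/n <= 7/N < epsilon.
So by the definition of the limit, lim a_n exists and equals 5.

5


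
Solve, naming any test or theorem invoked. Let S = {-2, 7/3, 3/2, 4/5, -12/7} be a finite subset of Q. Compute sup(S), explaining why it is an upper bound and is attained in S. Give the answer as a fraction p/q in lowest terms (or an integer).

S is finite, so sup(S) = max(S).
Sorted decreasing:
7/3, 3/2, 4/5, -12/7, -2
The extremum is 7/3.
For every x in S, x <= 7/3. And 7/3 is in S, so it is attained.
Therefore sup(S) = 7/3.

7/3


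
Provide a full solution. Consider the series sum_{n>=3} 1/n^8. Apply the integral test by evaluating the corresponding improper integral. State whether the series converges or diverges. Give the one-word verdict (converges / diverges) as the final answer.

Let f(x) = x^(-8). Then f is positive, continuous, and decreasing on [3, infinity), so the integral test applies.
Compute the improper integral int_{3}^infinity f(x) dx:
  antiderivative F(x) = -1/(7*x^7).
  As x -> infinity, F(x) -> 0 (since p = 8 > 1).
  So int = F(infinity) - F(3) = 0 - (-1/15309) = 1/15309.
  Finite, so by the integral test, the series converges.

converges


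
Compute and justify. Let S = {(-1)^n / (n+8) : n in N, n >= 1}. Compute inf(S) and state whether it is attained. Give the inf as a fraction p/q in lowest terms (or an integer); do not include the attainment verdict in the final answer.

Analysis:
- Values: -1/9, 1/10, -1/11, 1/12, -1/13, ...
- Positive terms (even n): 1/(2+8), 1/(4+8), ... decreasing -> max = 1/10 (n=2).
- Negative terms (odd n): -1/(1+8), -1/(3+8), ... increasing -> min = -1/9 (n=1).
- So sup = 1/10 (attained at n=2); inf = -1/9 (attained at n=1).
Conclusion: inf(S) = -1/9, attained in S.

-1/9


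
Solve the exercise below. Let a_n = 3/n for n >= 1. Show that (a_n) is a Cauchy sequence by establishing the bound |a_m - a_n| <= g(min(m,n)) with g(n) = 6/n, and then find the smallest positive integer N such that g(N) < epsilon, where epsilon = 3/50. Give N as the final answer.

For any m, n >= 1, by the triangle inequality:
|a_m - a_n| = |3/m - 3/n| <= 3*1/m + 3*1/n <= 6/min(m,n).
So g(n) = 6/n bounds the Cauchy difference. Since g(n) -> 0, (a_n) is Cauchy.
Now solve g(N) < 3/50: 6/N < 3/50 <=> N > 6 / (3/50) = 100.
The smallest integer strictly greater than 100 is N = 101.
Check: g(101) = 6/101 = 6/101 < 3/50; g(100) = 3/50 >= 3/50. So N = 101.

101


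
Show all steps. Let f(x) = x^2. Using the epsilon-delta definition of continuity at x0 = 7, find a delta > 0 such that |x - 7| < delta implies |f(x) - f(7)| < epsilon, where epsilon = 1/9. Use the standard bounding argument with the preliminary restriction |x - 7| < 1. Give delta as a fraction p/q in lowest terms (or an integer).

Factor: |x^2 - (7)^2| = |x - 7| * |x + 7|.
Impose |x - 7| < 1 first. Then |x + 7| = |(x - 7) + 2*(7)| <= |x - 7| + 2*|7| < 1 + 14 = 15.
So |x^2 - (7)^2| < delta * 15.
We need delta * 15 <= 1/9, i.e. delta <= 1/9/15 = 1/135.
Since 1/135 < 1, this is tighter than 1; take delta = 1/135.
So delta = 1/135 works.

1/135


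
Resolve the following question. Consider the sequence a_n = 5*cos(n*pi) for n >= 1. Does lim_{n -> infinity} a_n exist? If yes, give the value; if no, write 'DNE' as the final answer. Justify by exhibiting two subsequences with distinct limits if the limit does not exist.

Examine the behaviour of a_n along subsequences.
cos(n*pi) = (-1)^n, so a_n = 5*(-1)^n. a_{2k} = 5 -> 5. a_{2k+1} = -5 -> -5.
Since these two subsequential limits are 5 and -5, distinct, the full sequence cannot converge (a convergent sequence has all subsequences tending to the same limit). So lim a_n does not exist.

DNE


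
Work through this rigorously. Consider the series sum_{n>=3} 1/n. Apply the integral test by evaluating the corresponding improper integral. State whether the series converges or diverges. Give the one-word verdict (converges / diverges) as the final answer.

Let f(x) = 1/x. Then f is positive, continuous, and decreasing on [3, infinity), so the integral test applies.
Compute the improper integral int_{3}^infinity f(x) dx:
  antiderivative F(x) = log(x).
  As x -> infinity, log(x) -> infinity.
  So int = infinity - log(3) = infinity. By the integral test, the series diverges.

diverges


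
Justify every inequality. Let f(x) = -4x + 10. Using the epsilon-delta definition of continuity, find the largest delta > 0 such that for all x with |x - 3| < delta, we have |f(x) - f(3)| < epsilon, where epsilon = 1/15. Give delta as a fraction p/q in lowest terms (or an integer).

We compute f(3) = -4*(3) + 10 = -2.
|f(x) - f(3)| = |-4x + 10 - (-2)| = |-4(x - 3)| = 4|x - 3|.
We need 4|x - 3| < 1/15, i.e. |x - 3| < 1/15 / 4 = 1/60.
So any delta <= 1/60 works. Conversely, if delta > 1/60, then x = 3 + 1/60 satisfies |x - 3| = 1/60 < delta but |f(x) - f(3)| = 4 * 1/60 = 1/15, which is not < 1/15; so no larger delta works.
Hence the largest such delta is 1/60.

1/60


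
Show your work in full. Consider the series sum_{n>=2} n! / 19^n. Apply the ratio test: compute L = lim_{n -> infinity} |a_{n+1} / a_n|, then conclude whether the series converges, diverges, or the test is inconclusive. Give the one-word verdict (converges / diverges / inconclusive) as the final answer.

Let a_n denote the general term. Form the ratio a_{n+1}/a_n and simplify:
a_{n+1}/a_n = n/19 + 1/19
Take the limit as n -> infinity: L = infinity.
Since L = infinity > 1 (or L = infinity), the ratio test implies the series diverges.

diverges


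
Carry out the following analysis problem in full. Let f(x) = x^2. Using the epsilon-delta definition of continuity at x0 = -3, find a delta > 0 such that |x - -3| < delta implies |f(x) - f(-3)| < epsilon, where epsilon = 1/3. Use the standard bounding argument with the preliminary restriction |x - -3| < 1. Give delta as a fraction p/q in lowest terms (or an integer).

Factor: |x^2 - (-3)^2| = |x - -3| * |x + -3|.
Impose |x - -3| < 1 first. Then |x + -3| = |(x - -3) + 2*(-3)| <= |x - -3| + 2*|-3| < 1 + 6 = 7.
So |x^2 - (-3)^2| < delta * 7.
We need delta * 7 <= 1/3, i.e. delta <= 1/3/7 = 1/21.
Since 1/21 < 1, this is tighter than 1; take delta = 1/21.
So delta = 1/21 works.

1/21


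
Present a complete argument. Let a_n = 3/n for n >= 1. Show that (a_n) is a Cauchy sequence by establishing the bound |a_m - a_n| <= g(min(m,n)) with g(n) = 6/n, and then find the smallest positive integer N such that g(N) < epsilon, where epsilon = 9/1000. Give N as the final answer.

For any m, n >= 1, by the triangle inequality:
|a_m - a_n| = |3/m - 3/n| <= 3*1/m + 3*1/n <= 6/min(m,n).
So g(n) = 6/n bounds the Cauchy difference. Since g(n) -> 0, (a_n) is Cauchy.
Now solve g(N) < 9/1000: 6/N < 9/1000 <=> N > 6 / (9/1000) = 2000/3.
The smallest integer strictly greater than 2000/3 is N = 667.
Check: g(667) = 6/667 = 6/667 < 9/1000; g(666) = 1/111 >= 9/1000. So N = 667.

667


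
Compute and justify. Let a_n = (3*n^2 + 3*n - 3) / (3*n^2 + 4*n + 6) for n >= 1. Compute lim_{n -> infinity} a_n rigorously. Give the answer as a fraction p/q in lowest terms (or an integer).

Divide numerator and denominator by n^2, the highest power:
numerator / n^2 = 3 + 3/n - 3/n^2
denominator / n^2 = 3 + 4/n + 6/n^2
As n -> infinity, all terms of the form c/n^k (k >= 1) tend to 0.
So numerator / n^2 -> 3 and denominator / n^2 -> 3.
Therefore lim a_n = 1.

1


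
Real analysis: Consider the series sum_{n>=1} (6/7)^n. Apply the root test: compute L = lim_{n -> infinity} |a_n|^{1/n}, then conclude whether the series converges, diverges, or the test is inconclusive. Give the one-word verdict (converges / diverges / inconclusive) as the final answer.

Let a_n denote the general term. Form |a_n|^(1/n) and simplify:
|a_n|^(1/n) = 6/7
Take the limit as n -> infinity: L = 6/7.
Since L = 6/7 < 1, the root test implies convergence.

converges


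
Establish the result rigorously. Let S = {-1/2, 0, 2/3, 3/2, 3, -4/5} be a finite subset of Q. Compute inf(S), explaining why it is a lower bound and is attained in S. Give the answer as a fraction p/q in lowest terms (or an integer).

S is finite, so inf(S) = min(S).
Sorted increasing:
-4/5, -1/2, 0, 2/3, 3/2, 3
The extremum is -4/5.
For every x in S, x >= -4/5. And -4/5 is in S, so it is attained.
Therefore inf(S) = -4/5.

-4/5


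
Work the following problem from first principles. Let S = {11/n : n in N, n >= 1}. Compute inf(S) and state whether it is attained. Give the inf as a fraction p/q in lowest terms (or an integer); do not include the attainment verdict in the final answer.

Analysis:
- Values: 11, 11/2, 11/3, 11/4, ... strictly decreasing.
- The maximum is 11 (n=1); sup = 11 (attained).
- The set is bounded below by 0; 11/n -> 0 so 0 is the greatest lower bound.
- 0 is not in the set, so inf = 0 is not attained.
Conclusion: inf(S) = 0, not attained in S.

0


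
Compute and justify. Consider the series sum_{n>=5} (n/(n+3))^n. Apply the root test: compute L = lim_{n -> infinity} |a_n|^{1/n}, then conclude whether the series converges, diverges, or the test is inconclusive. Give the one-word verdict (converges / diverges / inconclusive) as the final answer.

Let a_n denote the general term. Form |a_n|^(1/n) and simplify:
|a_n|^(1/n) = n/(n + 3)
Take the limit as n -> infinity: L = 1.
Since L = 1, the root test is inconclusive. (In fact a_n = (n/(n+3))^n -> e^(-3) != 0, so the nth-term test shows divergence; but the root test itself gives no conclusion.)

inconclusive


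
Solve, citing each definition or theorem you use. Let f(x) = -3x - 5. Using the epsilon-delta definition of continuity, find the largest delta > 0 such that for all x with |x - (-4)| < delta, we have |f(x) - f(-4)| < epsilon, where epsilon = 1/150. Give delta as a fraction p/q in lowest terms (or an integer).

We compute f(-4) = -3*(-4) - 5 = 7.
|f(x) - f(-4)| = |-3x - 5 - (7)| = |-3(x - (-4))| = 3|x - (-4)|.
We need 3|x - (-4)| < 1/150, i.e. |x - (-4)| < 1/150 / 3 = 1/450.
So any delta <= 1/450 works. Conversely, if delta > 1/450, then x = -4 + 1/450 satisfies |x - (-4)| = 1/450 < delta but |f(x) - f(-4)| = 3 * 1/450 = 1/150, which is not < 1/150; so no larger delta works.
Hence the largest such delta is 1/450.

1/450


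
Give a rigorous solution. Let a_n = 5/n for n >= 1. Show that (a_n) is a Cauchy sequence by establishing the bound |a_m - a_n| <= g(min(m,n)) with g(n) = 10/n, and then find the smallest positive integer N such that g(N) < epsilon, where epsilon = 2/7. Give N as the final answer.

For any m, n >= 1, by the triangle inequality:
|a_m - a_n| = |5/m - 5/n| <= 5*1/m + 5*1/n <= 10/min(m,n).
So g(n) = 10/n bounds the Cauchy difference. Since g(n) -> 0, (a_n) is Cauchy.
Now solve g(N) < 2/7: 10/N < 2/7 <=> N > 10 / (2/7) = 35.
The smallest integer strictly greater than 35 is N = 36.
Check: g(36) = 10/36 = 5/18 < 2/7; g(35) = 2/7 >= 2/7. So N = 36.

36


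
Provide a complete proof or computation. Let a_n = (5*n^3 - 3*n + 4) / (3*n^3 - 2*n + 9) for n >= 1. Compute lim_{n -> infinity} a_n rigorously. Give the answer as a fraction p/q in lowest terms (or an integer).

Divide numerator and denominator by n^3, the highest power:
numerator / n^3 = 5 - 3/n^2 + 4/n^3
denominator / n^3 = 3 - 2/n^2 + 9/n^3
As n -> infinity, all terms of the form c/n^k (k >= 1) tend to 0.
So numerator / n^3 -> 5 and denominator / n^3 -> 3.
Therefore lim a_n = 5/3.

5/3


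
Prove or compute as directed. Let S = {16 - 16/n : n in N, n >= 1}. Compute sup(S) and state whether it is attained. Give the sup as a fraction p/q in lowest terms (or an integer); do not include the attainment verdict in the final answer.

Analysis:
- Values: 0, 8, 32/3, 12, ... strictly increasing.
- Minimum is 0 (n=1); inf = 0 (attained).
- 16 - 16/n -> 16 from below; sup = 16, not attained.
Conclusion: sup(S) = 16, not attained in S.

16


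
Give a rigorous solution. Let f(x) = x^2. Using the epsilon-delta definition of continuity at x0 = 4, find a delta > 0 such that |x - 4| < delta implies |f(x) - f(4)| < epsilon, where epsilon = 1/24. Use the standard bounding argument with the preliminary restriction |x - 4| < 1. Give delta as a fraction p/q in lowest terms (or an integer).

Factor: |x^2 - (4)^2| = |x - 4| * |x + 4|.
Impose |x - 4| < 1 first. Then |x + 4| = |(x - 4) + 2*(4)| <= |x - 4| + 2*|4| < 1 + 8 = 9.
So |x^2 - (4)^2| < delta * 9.
We need delta * 9 <= 1/24, i.e. delta <= 1/24/9 = 1/216.
Since 1/216 < 1, this is tighter than 1; take delta = 1/216.
So delta = 1/216 works.

1/216


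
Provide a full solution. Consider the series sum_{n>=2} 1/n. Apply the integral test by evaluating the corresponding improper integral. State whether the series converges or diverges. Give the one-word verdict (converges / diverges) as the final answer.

Let f(x) = 1/x. Then f is positive, continuous, and decreasing on [2, infinity), so the integral test applies.
Compute the improper integral int_{2}^infinity f(x) dx:
  antiderivative F(x) = log(x).
  As x -> infinity, log(x) -> infinity.
  So int = infinity - log(2) = infinity. By the integral test, the series diverges.

diverges


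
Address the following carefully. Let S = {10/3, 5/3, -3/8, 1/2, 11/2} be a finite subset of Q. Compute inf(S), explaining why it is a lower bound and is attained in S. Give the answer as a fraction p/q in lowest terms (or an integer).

S is finite, so inf(S) = min(S).
Sorted increasing:
-3/8, 1/2, 5/3, 10/3, 11/2
The extremum is -3/8.
For every x in S, x >= -3/8. And -3/8 is in S, so it is attained.
Therefore inf(S) = -3/8.

-3/8


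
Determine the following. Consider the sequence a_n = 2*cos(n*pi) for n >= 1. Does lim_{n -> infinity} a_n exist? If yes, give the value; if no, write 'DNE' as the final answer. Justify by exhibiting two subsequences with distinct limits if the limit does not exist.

Examine the behaviour of a_n along subsequences.
cos(n*pi) = (-1)^n, so a_n = 2*(-1)^n. a_{2k} = 2 -> 2. a_{2k+1} = -2 -> -2.
Since these two subsequential limits are 2 and -2, distinct, the full sequence cannot converge (a convergent sequence has all subsequences tending to the same limit). So lim a_n does not exist.

DNE


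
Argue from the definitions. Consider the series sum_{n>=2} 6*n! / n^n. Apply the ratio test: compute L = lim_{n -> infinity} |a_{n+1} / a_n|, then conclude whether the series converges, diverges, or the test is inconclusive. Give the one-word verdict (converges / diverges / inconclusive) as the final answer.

Let a_n denote the general term. Form the ratio a_{n+1}/a_n and simplify:
a_{n+1}/a_n = (n/(n + 1))^n
Take the limit as n -> infinity: L = exp(-1).
Since L = exp(-1) < 1, the ratio test implies the series converges.

converges


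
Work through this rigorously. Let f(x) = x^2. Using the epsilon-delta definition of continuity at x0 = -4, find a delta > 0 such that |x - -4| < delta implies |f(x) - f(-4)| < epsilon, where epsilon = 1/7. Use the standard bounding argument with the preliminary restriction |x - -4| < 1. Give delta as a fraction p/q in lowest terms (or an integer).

Factor: |x^2 - (-4)^2| = |x - -4| * |x + -4|.
Impose |x - -4| < 1 first. Then |x + -4| = |(x - -4) + 2*(-4)| <= |x - -4| + 2*|-4| < 1 + 8 = 9.
So |x^2 - (-4)^2| < delta * 9.
We need delta * 9 <= 1/7, i.e. delta <= 1/7/9 = 1/63.
Since 1/63 < 1, this is tighter than 1; take delta = 1/63.
So delta = 1/63 works.

1/63


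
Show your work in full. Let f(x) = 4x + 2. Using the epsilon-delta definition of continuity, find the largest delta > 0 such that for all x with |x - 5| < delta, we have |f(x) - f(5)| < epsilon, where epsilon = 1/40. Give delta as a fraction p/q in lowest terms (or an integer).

We compute f(5) = 4*(5) + 2 = 22.
|f(x) - f(5)| = |4x + 2 - (22)| = |4(x - 5)| = 4|x - 5|.
We need 4|x - 5| < 1/40, i.e. |x - 5| < 1/40 / 4 = 1/160.
So any delta <= 1/160 works. Conversely, if delta > 1/160, then x = 5 + 1/160 satisfies |x - 5| = 1/160 < delta but |f(x) - f(5)| = 4 * 1/160 = 1/40, which is not < 1/40; so no larger delta works.
Hence the largest such delta is 1/160.

1/160


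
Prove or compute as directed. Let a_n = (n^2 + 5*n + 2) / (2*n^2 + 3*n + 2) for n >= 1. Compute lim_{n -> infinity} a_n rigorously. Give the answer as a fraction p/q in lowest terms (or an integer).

Divide numerator and denominator by n^2, the highest power:
numerator / n^2 = 1 + 5/n + 2/n^2
denominator / n^2 = 2 + 3/n + 2/n^2
As n -> infinity, all terms of the form c/n^k (k >= 1) tend to 0.
So numerator / n^2 -> 1 and denominator / n^2 -> 2.
Therefore lim a_n = 1/2.

1/2


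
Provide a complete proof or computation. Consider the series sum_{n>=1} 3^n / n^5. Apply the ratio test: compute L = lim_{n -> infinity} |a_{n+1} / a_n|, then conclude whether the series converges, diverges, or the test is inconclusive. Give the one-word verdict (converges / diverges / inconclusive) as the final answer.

Let a_n denote the general term. Form the ratio a_{n+1}/a_n and simplify:
a_{n+1}/a_n = 3*n^5/(n + 1)^5
Take the limit as n -> infinity: L = 3.
Since L = 3 > 1 (or L = infinity), the ratio test implies the series diverges.

diverges


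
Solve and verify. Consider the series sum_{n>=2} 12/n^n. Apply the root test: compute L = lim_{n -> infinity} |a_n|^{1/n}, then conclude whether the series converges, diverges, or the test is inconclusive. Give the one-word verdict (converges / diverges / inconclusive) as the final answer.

Let a_n denote the general term. Form |a_n|^(1/n) and simplify:
|a_n|^(1/n) = 12^(1/n)/n
Take the limit as n -> infinity: L = 0.
Since L = 0 < 1, the root test implies convergence.

converges


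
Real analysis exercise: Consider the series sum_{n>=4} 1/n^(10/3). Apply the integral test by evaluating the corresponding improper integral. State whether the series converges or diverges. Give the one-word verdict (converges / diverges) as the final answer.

Let f(x) = x^(-10/3). Then f is positive, continuous, and decreasing on [4, infinity), so the integral test applies.
Compute the improper integral int_{4}^infinity f(x) dx:
  antiderivative F(x) = -3/(7*x^(7/3)).
  As x -> infinity, F(x) -> 0 (since p = 10/3 > 1).
  So int = F(infinity) - F(4) = 0 - (-3*2^(1/3)/224) = 3*2^(1/3)/224.
  Finite, so by the integral test, the series converges.

converges


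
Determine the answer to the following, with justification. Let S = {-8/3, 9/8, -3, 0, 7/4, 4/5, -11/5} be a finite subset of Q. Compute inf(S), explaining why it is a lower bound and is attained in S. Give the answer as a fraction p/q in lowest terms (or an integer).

S is finite, so inf(S) = min(S).
Sorted increasing:
-3, -8/3, -11/5, 0, 4/5, 9/8, 7/4
The extremum is -3.
For every x in S, x >= -3. And -3 is in S, so it is attained.
Therefore inf(S) = -3.

-3


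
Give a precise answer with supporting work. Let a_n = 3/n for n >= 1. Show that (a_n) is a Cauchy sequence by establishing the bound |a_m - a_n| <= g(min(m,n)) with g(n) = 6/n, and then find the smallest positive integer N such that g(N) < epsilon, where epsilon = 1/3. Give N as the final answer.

For any m, n >= 1, by the triangle inequality:
|a_m - a_n| = |3/m - 3/n| <= 3*1/m + 3*1/n <= 6/min(m,n).
So g(n) = 6/n bounds the Cauchy difference. Since g(n) -> 0, (a_n) is Cauchy.
Now solve g(N) < 1/3: 6/N < 1/3 <=> N > 6 / (1/3) = 18.
The smallest integer strictly greater than 18 is N = 19.
Check: g(19) = 6/19 = 6/19 < 1/3; g(18) = 1/3 >= 1/3. So N = 19.

19
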